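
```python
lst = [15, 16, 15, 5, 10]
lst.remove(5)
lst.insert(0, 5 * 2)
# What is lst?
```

After line 1: lst = [15, 16, 15, 5, 10]
After line 2 (remove first 5): lst = [15, 16, 15, 10]
After line 3 (insert 10 at index 0): lst = [10, 15, 16, 15, 10]

[10, 15, 16, 15, 10]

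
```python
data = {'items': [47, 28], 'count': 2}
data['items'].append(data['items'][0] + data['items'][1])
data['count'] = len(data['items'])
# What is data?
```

After line 1: data = {'items': [47, 28], 'count': 2}
After line 2 (append 47 + 28 = 75): data = {'items': [47, 28, 75], 'count': 2}
After line 3 (count = len(items) = 3): data = {'items': [47, 28, 75], 'count': 3}

{'items': [47, 28, 75], 'count': 3}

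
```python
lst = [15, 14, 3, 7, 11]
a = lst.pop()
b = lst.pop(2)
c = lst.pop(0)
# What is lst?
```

After line 1: lst = [15, 14, 3, 7, 11]
After line 2 (pop() -> a = 11): lst = [15, 14, 3, 7]
After line 3 (pop(2) -> b = 3): lst = [15, 14, 7]
After line 4 (pop(0) -> c = 15): lst = [14, 7]

[14, 7]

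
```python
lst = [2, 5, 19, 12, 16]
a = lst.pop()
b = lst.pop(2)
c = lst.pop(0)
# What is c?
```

After line 1: lst = [2, 5, 19, 12, 16]
After line 2 (pop() -> a = 16): lst = [2, 5, 19, 12]
After line 3 (pop(2) -> b = 19): lst = [2, 5, 12]
After line 4 (pop(0) -> c = 2): lst = [5, 12]

2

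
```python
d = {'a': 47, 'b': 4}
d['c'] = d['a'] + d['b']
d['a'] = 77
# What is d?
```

After line 1: d = {'a': 47, 'b': 4}
After line 2 (d['c'] = 47 + 4): d = {'a': 47, 'b': 4, 'c': 51}
After line 3: d = {'a': 77, 'b': 4, 'c': 51}

{'a': 77, 'b': 4, 'c': 51}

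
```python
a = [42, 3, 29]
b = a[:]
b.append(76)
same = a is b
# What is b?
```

After line 1: a = [42, 3, 29]
After line 2 (b = a[:] is a shallow copy, new object): a = [42, 3, 29], b = [42, 3, 29]
After line 3 (append only mutates b): a = [42, 3, 29], b = [42, 3, 29, 76]
After line 4 (same = a is b; different objects -> False): same = False

[42, 3, 29, 76]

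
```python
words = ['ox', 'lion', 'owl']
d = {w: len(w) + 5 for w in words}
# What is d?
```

{'ox': 7, 'lion': 9, 'owl': 8}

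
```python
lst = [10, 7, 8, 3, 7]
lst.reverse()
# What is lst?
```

[7, 3, 8, 7, 10]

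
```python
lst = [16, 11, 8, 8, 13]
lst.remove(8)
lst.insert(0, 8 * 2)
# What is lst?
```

After line 1: lst = [16, 11, 8, 8, 13]
After line 2 (remove first 8): lst = [16, 11, 8, 13]
After line 3 (insert 16 at index 0): lst = [16, 16, 11, 8, 13]

[16, 16, 11, 8, 13]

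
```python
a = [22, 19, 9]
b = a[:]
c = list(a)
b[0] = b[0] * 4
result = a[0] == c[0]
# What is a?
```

After line 1: a = [22, 19, 9]
After line 2 (b = a[:], copy): a = [22, 19, 9], b = [22, 19, 9]
After line 3 (c = list(a) is a copy, new object): c = [22, 19, 9]
After line 4 (b[0] = 22 * 4 = 88; only b mutates (copy)): a = [22, 19, 9], b = [88, 19, 9], c = [22, 19, 9]
After line 5 (a[0] = 22, c[0] = 22; result = True)

[22, 19, 9]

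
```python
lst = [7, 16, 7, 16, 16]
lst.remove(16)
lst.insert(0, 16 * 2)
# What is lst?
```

After line 1: lst = [7, 16, 7, 16, 16]
After line 2 (remove first 16): lst = [7, 7, 16, 16]
After line 3 (insert 32 at index 0): lst = [32, 7, 7, 16, 16]

[32, 7, 7, 16, 16]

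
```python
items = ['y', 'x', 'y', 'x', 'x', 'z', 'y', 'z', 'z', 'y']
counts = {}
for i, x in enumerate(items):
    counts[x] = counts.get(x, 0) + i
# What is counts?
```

Initial: counts = {}, items = ['y', 'x', 'y', 'x', 'x', 'z', 'y', 'z', 'z', 'y']
i=0, x='y': counts = {'y': 0}
i=1, x='x': counts = {'y': 0, 'x': 1}
i=2, x='y': counts = {'y': 2, 'x': 1}
i=3, x='x': counts = {'y': 2, 'x': 4}
i=4, x='x': counts = {'y': 2, 'x': 8}
i=5, x='z': counts = {'y': 2, 'x': 8, 'z': 5}
i=6, x='y': counts = {'y': 8, 'x': 8, 'z': 5}
i=7, x='z': counts = {'y': 8, 'x': 8, 'z': 12}
i=8, x='z': counts = {'y': 8, 'x': 8, 'z': 20}
i=9, x='y': counts = {'y': 17, 'x': 8, 'z': 20}

{'y': 17, 'x': 8, 'z': 20}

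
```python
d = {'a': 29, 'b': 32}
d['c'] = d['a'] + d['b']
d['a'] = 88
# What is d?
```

After line 1: d = {'a': 29, 'b': 32}
After line 2 (d['c'] = 29 + 32): d = {'a': 29, 'b': 32, 'c': 61}
After line 3: d = {'a': 88, 'b': 32, 'c': 61}

{'a': 88, 'b': 32, 'c': 61}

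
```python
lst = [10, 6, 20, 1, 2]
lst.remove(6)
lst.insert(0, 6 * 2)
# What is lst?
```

After line 1: lst = [10, 6, 20, 1, 2]
After line 2 (remove first 6): lst = [10, 20, 1, 2]
After line 3 (insert 12 at index 0): lst = [12, 10, 20, 1, 2]

[12, 10, 20, 1, 2]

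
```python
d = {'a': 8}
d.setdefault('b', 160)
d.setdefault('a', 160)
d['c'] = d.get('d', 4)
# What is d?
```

After line 1: d = {'a': 8}
After line 2 (setdefault adds 'b'=160): d = {'a': 8, 'b': 160}
After line 3 (setdefault 'a' no-op, already exists): d = {'a': 8, 'b': 160}
After line 4 (get('d', 4) returns default since 'd' not in d): d = {'a': 8, 'b': 160, 'c': 4}

{'a': 8, 'b': 160, 'c': 4}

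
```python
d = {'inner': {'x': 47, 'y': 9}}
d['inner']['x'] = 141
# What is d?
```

After line 1: d = {'inner': {'x': 47, 'y': 9}}
After line 2 (inner x overwritten): d = {'inner': {'x': 141, 'y': 9}}

{'inner': {'x': 141, 'y': 9}}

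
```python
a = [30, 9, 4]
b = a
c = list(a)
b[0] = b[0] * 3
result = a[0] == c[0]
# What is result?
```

After line 1: a = [30, 9, 4]
After line 2 (b = a, alias): a = [30, 9, 4], b = [30, 9, 4]
After line 3 (c = list(a) is a copy, new object): c = [30, 9, 4]
After line 4 (b[0] = 30 * 3 = 90; mutates shared a/b): a = b = [90, 9, 4], c = [30, 9, 4]
After line 5 (a[0] = 90, c[0] = 30; result = False)

False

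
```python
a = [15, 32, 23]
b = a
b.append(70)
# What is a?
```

After line 1: a = [15, 32, 23]
After line 2 (b = a is an alias, same object): a = [15, 32, 23], b = [15, 32, 23]
After line 3 (b.append mutates the shared list): a = [15, 32, 23, 70], b = [15, 32, 23, 70]

[15, 32, 23, 70]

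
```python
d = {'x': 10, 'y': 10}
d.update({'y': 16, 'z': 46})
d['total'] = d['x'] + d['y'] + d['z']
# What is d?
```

After line 1: d = {'x': 10, 'y': 10}
After line 2 (y overwritten, z added): d = {'x': 10, 'y': 16, 'z': 46}
After line 3 (total = 10 + 16 + 46 = 72): d = {'x': 10, 'y': 16, 'z': 46, 'total': 72}

{'x': 10, 'y': 16, 'z': 46, 'total': 72}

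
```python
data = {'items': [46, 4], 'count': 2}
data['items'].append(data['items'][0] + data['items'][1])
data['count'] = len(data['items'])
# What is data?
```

After line 1: data = {'items': [46, 4], 'count': 2}
After line 2 (append 46 + 4 = 50): data = {'items': [46, 4, 50], 'count': 2}
After line 3 (count = len(items) = 3): data = {'items': [46, 4, 50], 'count': 3}

{'items': [46, 4, 50], 'count': 3}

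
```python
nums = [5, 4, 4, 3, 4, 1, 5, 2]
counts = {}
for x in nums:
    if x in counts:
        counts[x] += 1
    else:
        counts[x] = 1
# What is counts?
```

Initial: counts = {}, nums = [5, 4, 4, 3, 4, 1, 5, 2]
See 5: counts = {5: 1}
See 4: counts = {5: 1, 4: 1}
See 4: counts = {5: 1, 4: 2}
See 3: counts = {5: 1, 4: 2, 3: 1}
See 4: counts = {5: 1, 4: 3, 3: 1}
See 1: counts = {5: 1, 4: 3, 3: 1, 1: 1}
See 5: counts = {5: 2, 4: 3, 3: 1, 1: 1}
See 2: counts = {5: 2, 4: 3, 3: 1, 1: 1, 2: 1}

{5: 2, 4: 3, 3: 1, 1: 1, 2: 1}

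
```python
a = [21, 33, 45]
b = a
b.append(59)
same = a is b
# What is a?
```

After line 1: a = [21, 33, 45]
After line 2 (b = a is an alias, same object): a = [21, 33, 45], b = [21, 33, 45]
After line 3 (b.append mutates the shared list): a = [21, 33, 45, 59], b = [21, 33, 45, 59]
After line 4 (same = a is b; same object -> True): same = True

[21, 33, 45, 59]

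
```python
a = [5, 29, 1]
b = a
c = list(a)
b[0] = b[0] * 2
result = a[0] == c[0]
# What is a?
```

After line 1: a = [5, 29, 1]
After line 2 (b = a, alias): a = [5, 29, 1], b = [5, 29, 1]
After line 3 (c = list(a) is a copy, new object): c = [5, 29, 1]
After line 4 (b[0] = 5 * 2 = 10; mutates shared a/b): a = b = [10, 29, 1], c = [5, 29, 1]
After line 5 (a[0] = 10, c[0] = 5; result = False)

[10, 29, 1]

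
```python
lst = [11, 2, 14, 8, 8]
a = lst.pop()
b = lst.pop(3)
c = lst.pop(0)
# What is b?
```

After line 1: lst = [11, 2, 14, 8, 8]
After line 2 (pop() -> a = 8): lst = [11, 2, 14, 8]
After line 3 (pop(3) -> b = 8): lst = [11, 2, 14]
After line 4 (pop(0) -> c = 11): lst = [2, 14]

8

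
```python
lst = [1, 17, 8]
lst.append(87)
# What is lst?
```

[1, 17, 8, 87]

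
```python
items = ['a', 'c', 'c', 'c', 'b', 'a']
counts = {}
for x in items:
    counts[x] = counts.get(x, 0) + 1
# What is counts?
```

Initial: counts = {}, items = ['a', 'c', 'c', 'c', 'b', 'a']
See 'a': counts = {'a': 1}
See 'c': counts = {'a': 1, 'c': 1}
See 'c': counts = {'a': 1, 'c': 2}
See 'c': counts = {'a': 1, 'c': 3}
See 'b': counts = {'a': 1, 'c': 3, 'b': 1}
See 'a': counts = {'a': 2, 'c': 3, 'b': 1}

{'a': 2, 'c': 3, 'b': 1}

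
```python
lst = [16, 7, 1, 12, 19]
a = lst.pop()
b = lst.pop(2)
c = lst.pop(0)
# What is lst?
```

After line 1: lst = [16, 7, 1, 12, 19]
After line 2 (pop() -> a = 19): lst = [16, 7, 1, 12]
After line 3 (pop(2) -> b = 1): lst = [16, 7, 12]
After line 4 (pop(0) -> c = 16): lst = [7, 12]

[7, 12]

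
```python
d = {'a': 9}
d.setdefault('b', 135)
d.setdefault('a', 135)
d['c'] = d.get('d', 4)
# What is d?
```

After line 1: d = {'a': 9}
After line 2 (setdefault adds 'b'=135): d = {'a': 9, 'b': 135}
After line 3 (setdefault 'a' no-op, already exists): d = {'a': 9, 'b': 135}
After line 4 (get('d', 4) returns default since 'd' not in d): d = {'a': 9, 'b': 135, 'c': 4}

{'a': 9, 'b': 135, 'c': 4}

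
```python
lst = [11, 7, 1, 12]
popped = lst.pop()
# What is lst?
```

[11, 7, 1]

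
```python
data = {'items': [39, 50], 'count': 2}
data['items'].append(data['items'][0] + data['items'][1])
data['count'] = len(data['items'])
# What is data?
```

After line 1: data = {'items': [39, 50], 'count': 2}
After line 2 (append 39 + 50 = 89): data = {'items': [39, 50, 89], 'count': 2}
After line 3 (count = len(items) = 3): data = {'items': [39, 50, 89], 'count': 3}

{'items': [39, 50, 89], 'count': 3}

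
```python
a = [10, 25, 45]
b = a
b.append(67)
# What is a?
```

After line 1: a = [10, 25, 45]
After line 2 (b = a is an alias, same object): a = [10, 25, 45], b = [10, 25, 45]
After line 3 (b.append mutates the shared list): a = [10, 25, 45, 67], b = [10, 25, 45, 67]

[10, 25, 45, 67]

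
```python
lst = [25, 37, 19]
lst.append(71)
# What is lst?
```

[25, 37, 19, 71]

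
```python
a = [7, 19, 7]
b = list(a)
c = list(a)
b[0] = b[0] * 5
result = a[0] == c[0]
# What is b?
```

After line 1: a = [7, 19, 7]
After line 2 (b = list(a), copy): a = [7, 19, 7], b = [7, 19, 7]
After line 3 (c = list(a) is a copy, new object): c = [7, 19, 7]
After line 4 (b[0] = 7 * 5 = 35; only b mutates (copy)): a = [7, 19, 7], b = [35, 19, 7], c = [7, 19, 7]
After line 5 (a[0] = 7, c[0] = 7; result = True)

[35, 19, 7]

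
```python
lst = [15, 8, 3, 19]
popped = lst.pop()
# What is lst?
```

[15, 8, 3]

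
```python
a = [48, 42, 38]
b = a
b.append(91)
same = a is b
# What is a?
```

After line 1: a = [48, 42, 38]
After line 2 (b = a is an alias, same object): a = [48, 42, 38], b = [48, 42, 38]
After line 3 (b.append mutates the shared list): a = [48, 42, 38, 91], b = [48, 42, 38, 91]
After line 4 (same = a is b; same object -> True): same = True

[48, 42, 38, 91]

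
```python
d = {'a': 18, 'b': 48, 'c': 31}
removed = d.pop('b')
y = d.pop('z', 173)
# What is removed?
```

After line 1: d = {'a': 18, 'b': 48, 'c': 31}
After line 2 (pop 'b' returns 48): d = {'a': 18, 'c': 31}, removed = 48
After line 3 (pop 'z' missing, returns default 173): d = {'a': 18, 'c': 31}, y = 173

48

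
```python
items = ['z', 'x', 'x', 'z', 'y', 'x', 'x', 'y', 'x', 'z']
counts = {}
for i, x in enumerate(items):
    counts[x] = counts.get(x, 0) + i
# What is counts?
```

Initial: counts = {}, items = ['z', 'x', 'x', 'z', 'y', 'x', 'x', 'y', 'x', 'z']
i=0, x='z': counts = {'z': 0}
i=1, x='x': counts = {'z': 0, 'x': 1}
i=2, x='x': counts = {'z': 0, 'x': 3}
i=3, x='z': counts = {'z': 3, 'x': 3}
i=4, x='y': counts = {'z': 3, 'x': 3, 'y': 4}
i=5, x='x': counts = {'z': 3, 'x': 8, 'y': 4}
i=6, x='x': counts = {'z': 3, 'x': 14, 'y': 4}
i=7, x='y': counts = {'z': 3, 'x': 14, 'y': 11}
i=8, x='x': counts = {'z': 3, 'x': 22, 'y': 11}
i=9, x='z': counts = {'z': 12, 'x': 22, 'y': 11}

{'z': 12, 'x': 22, 'y': 11}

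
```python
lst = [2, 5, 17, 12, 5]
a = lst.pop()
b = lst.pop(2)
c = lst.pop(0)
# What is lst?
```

After line 1: lst = [2, 5, 17, 12, 5]
After line 2 (pop() -> a = 5): lst = [2, 5, 17, 12]
After line 3 (pop(2) -> b = 17): lst = [2, 5, 12]
After line 4 (pop(0) -> c = 2): lst = [5, 12]

[5, 12]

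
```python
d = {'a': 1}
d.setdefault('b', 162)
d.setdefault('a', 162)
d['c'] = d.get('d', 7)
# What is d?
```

After line 1: d = {'a': 1}
After line 2 (setdefault adds 'b'=162): d = {'a': 1, 'b': 162}
After line 3 (setdefault 'a' no-op, already exists): d = {'a': 1, 'b': 162}
After line 4 (get('d', 7) returns default since 'd' not in d): d = {'a': 1, 'b': 162, 'c': 7}

{'a': 1, 'b': 162, 'c': 7}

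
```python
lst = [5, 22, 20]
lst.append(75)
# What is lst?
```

[5, 22, 20, 75]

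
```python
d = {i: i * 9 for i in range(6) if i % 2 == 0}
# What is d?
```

{0: 0, 2: 18, 4: 36}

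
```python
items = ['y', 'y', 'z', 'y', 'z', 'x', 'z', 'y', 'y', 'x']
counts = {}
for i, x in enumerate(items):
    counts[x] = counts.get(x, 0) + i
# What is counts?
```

Initial: counts = {}, items = ['y', 'y', 'z', 'y', 'z', 'x', 'z', 'y', 'y', 'x']
i=0, x='y': counts = {'y': 0}
i=1, x='y': counts = {'y': 1}
i=2, x='z': counts = {'y': 1, 'z': 2}
i=3, x='y': counts = {'y': 4, 'z': 2}
i=4, x='z': counts = {'y': 4, 'z': 6}
i=5, x='x': counts = {'y': 4, 'z': 6, 'x': 5}
i=6, x='z': counts = {'y': 4, 'z': 12, 'x': 5}
i=7, x='y': counts = {'y': 11, 'z': 12, 'x': 5}
i=8, x='y': counts = {'y': 19, 'z': 12, 'x': 5}
i=9, x='x': counts = {'y': 19, 'z': 12, 'x': 14}

{'y': 19, 'z': 12, 'x': 14}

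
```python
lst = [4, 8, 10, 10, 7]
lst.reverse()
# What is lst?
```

[7, 10, 10, 8, 4]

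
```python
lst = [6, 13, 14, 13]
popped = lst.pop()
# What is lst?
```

[6, 13, 14]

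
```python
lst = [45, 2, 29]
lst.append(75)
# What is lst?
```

[45, 2, 29, 75]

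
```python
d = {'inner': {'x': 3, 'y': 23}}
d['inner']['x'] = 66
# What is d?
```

After line 1: d = {'inner': {'x': 3, 'y': 23}}
After line 2 (inner x overwritten): d = {'inner': {'x': 66, 'y': 23}}

{'inner': {'x': 66, 'y': 23}}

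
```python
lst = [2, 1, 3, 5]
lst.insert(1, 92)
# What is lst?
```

[2, 92, 1, 3, 5]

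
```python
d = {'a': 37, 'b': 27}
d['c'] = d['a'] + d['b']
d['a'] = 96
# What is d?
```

After line 1: d = {'a': 37, 'b': 27}
After line 2 (d['c'] = 37 + 27): d = {'a': 37, 'b': 27, 'c': 64}
After line 3: d = {'a': 96, 'b': 27, 'c': 64}

{'a': 96, 'b': 27, 'c': 64}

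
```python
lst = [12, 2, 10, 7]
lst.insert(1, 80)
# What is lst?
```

[12, 80, 2, 10, 7]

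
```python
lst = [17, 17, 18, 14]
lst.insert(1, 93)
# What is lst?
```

[17, 93, 17, 18, 14]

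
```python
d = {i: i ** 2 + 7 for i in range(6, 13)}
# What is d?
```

{6: 43, 7: 56, 8: 71, 9: 88, 10: 107, 11: 128, 12: 151}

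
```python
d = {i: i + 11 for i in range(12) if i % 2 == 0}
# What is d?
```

{0: 11, 2: 13, 4: 15, 6: 17, 8: 19, 10: 21}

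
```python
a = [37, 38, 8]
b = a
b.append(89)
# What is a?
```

After line 1: a = [37, 38, 8]
After line 2 (b = a is an alias, same object): a = [37, 38, 8], b = [37, 38, 8]
After line 3 (b.append mutates the shared list): a = [37, 38, 8, 89], b = [37, 38, 8, 89]

[37, 38, 8, 89]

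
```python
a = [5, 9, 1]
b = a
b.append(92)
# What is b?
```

After line 1: a = [5, 9, 1]
After line 2 (b = a is an alias, same object): a = [5, 9, 1], b = [5, 9, 1]
After line 3 (b.append mutates the shared list): a = [5, 9, 1, 92], b = [5, 9, 1, 92]

[5, 9, 1, 92]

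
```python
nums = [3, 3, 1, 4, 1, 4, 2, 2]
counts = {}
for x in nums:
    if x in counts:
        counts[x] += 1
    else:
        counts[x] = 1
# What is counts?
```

Initial: counts = {}, nums = [3, 3, 1, 4, 1, 4, 2, 2]
See 3: counts = {3: 1}
See 3: counts = {3: 2}
See 1: counts = {3: 2, 1: 1}
See 4: counts = {3: 2, 1: 1, 4: 1}
See 1: counts = {3: 2, 1: 2, 4: 1}
See 4: counts = {3: 2, 1: 2, 4: 2}
See 2: counts = {3: 2, 1: 2, 4: 2, 2: 1}
See 2: counts = {3: 2, 1: 2, 4: 2, 2: 2}

{3: 2, 1: 2, 4: 2, 2: 2}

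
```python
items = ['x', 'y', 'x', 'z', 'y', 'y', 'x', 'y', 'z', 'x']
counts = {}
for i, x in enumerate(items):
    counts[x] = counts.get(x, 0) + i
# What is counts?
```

Initial: counts = {}, items = ['x', 'y', 'x', 'z', 'y', 'y', 'x', 'y', 'z', 'x']
i=0, x='x': counts = {'x': 0}
i=1, x='y': counts = {'x': 0, 'y': 1}
i=2, x='x': counts = {'x': 2, 'y': 1}
i=3, x='z': counts = {'x': 2, 'y': 1, 'z': 3}
i=4, x='y': counts = {'x': 2, 'y': 5, 'z': 3}
i=5, x='y': counts = {'x': 2, 'y': 10, 'z': 3}
i=6, x='x': counts = {'x': 8, 'y': 10, 'z': 3}
i=7, x='y': counts = {'x': 8, 'y': 17, 'z': 3}
i=8, x='z': counts = {'x': 8, 'y': 17, 'z': 11}
i=9, x='x': counts = {'x': 17, 'y': 17, 'z': 11}

{'x': 17, 'y': 17, 'z': 11}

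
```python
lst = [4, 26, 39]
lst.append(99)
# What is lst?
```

[4, 26, 39, 99]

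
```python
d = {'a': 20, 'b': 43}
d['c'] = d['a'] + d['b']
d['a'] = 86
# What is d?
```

After line 1: d = {'a': 20, 'b': 43}
After line 2 (d['c'] = 20 + 43): d = {'a': 20, 'b': 43, 'c': 63}
After line 3: d = {'a': 86, 'b': 43, 'c': 63}

{'a': 86, 'b': 43, 'c': 63}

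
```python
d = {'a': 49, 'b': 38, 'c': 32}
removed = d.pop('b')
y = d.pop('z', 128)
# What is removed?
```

After line 1: d = {'a': 49, 'b': 38, 'c': 32}
After line 2 (pop 'b' returns 38): d = {'a': 49, 'c': 32}, removed = 38
After line 3 (pop 'z' missing, returns default 128): d = {'a': 49, 'c': 32}, y = 128

38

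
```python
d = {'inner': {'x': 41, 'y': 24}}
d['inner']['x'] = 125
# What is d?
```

After line 1: d = {'inner': {'x': 41, 'y': 24}}
After line 2 (inner x overwritten): d = {'inner': {'x': 125, 'y': 24}}

{'inner': {'x': 125, 'y': 24}}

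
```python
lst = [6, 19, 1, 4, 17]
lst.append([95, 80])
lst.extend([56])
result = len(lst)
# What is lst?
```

After line 1: lst = [6, 19, 1, 4, 17]
After line 2 (append adds [95, 80] as single element): lst = [6, 19, 1, 4, 17, [95, 80]]
After line 3 (extend unpacks [56], adds 56): lst = [6, 19, 1, 4, 17, [95, 80], 56]
After line 4: result = len(lst) = 7

[6, 19, 1, 4, 17, [95, 80], 56]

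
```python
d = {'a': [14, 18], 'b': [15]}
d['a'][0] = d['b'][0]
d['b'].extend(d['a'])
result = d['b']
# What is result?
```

After line 1: d = {'a': [14, 18], 'b': [15]}
After line 2 (a[0] = b[0] = 15): d = {'a': [15, 18], 'b': [15]}
After line 3 (b.extend(a) appends [15, 18]): d = {'a': [15, 18], 'b': [15, 15, 18]}
After line 4: result = d['b'] = [15, 15, 18]

[15, 15, 18]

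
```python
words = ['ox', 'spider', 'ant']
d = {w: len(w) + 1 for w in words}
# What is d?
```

{'ox': 3, 'spider': 7, 'ant': 4}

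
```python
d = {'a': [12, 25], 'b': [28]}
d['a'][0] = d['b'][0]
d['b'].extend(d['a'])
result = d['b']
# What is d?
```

After line 1: d = {'a': [12, 25], 'b': [28]}
After line 2 (a[0] = b[0] = 28): d = {'a': [28, 25], 'b': [28]}
After line 3 (b.extend(a) appends [28, 25]): d = {'a': [28, 25], 'b': [28, 28, 25]}
After line 4: result = d['b'] = [28, 28, 25]

{'a': [28, 25], 'b': [28, 28, 25]}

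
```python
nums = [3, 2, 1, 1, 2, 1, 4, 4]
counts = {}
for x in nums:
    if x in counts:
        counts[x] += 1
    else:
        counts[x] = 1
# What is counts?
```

Initial: counts = {}, nums = [3, 2, 1, 1, 2, 1, 4, 4]
See 3: counts = {3: 1}
See 2: counts = {3: 1, 2: 1}
See 1: counts = {3: 1, 2: 1, 1: 1}
See 1: counts = {3: 1, 2: 1, 1: 2}
See 2: counts = {3: 1, 2: 2, 1: 2}
See 1: counts = {3: 1, 2: 2, 1: 3}
See 4: counts = {3: 1, 2: 2, 1: 3, 4: 1}
See 4: counts = {3: 1, 2: 2, 1: 3, 4: 2}

{3: 1, 2: 2, 1: 3, 4: 2}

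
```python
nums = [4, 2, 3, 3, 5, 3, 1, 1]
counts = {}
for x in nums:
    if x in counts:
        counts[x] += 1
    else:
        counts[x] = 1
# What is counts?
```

Initial: counts = {}, nums = [4, 2, 3, 3, 5, 3, 1, 1]
See 4: counts = {4: 1}
See 2: counts = {4: 1, 2: 1}
See 3: counts = {4: 1, 2: 1, 3: 1}
See 3: counts = {4: 1, 2: 1, 3: 2}
See 5: counts = {4: 1, 2: 1, 3: 2, 5: 1}
See 3: counts = {4: 1, 2: 1, 3: 3, 5: 1}
See 1: counts = {4: 1, 2: 1, 3: 3, 5: 1, 1: 1}
See 1: counts = {4: 1, 2: 1, 3: 3, 5: 1, 1: 2}

{4: 1, 2: 1, 3: 3, 5: 1, 1: 2}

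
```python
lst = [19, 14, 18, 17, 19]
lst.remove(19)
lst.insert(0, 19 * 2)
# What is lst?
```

After line 1: lst = [19, 14, 18, 17, 19]
After line 2 (remove first 19): lst = [14, 18, 17, 19]
After line 3 (insert 38 at index 0): lst = [38, 14, 18, 17, 19]

[38, 14, 18, 17, 19]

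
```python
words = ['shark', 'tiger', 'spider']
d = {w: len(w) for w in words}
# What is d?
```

{'shark': 5, 'tiger': 5, 'spider': 6}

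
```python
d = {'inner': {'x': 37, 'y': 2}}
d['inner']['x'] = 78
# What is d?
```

After line 1: d = {'inner': {'x': 37, 'y': 2}}
After line 2 (inner x overwritten): d = {'inner': {'x': 78, 'y': 2}}

{'inner': {'x': 78, 'y': 2}}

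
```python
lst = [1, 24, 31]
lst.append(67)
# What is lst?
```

[1, 24, 31, 67]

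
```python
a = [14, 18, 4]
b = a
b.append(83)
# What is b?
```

After line 1: a = [14, 18, 4]
After line 2 (b = a is an alias, same object): a = [14, 18, 4], b = [14, 18, 4]
After line 3 (b.append mutates the shared list): a = [14, 18, 4, 83], b = [14, 18, 4, 83]

[14, 18, 4, 83]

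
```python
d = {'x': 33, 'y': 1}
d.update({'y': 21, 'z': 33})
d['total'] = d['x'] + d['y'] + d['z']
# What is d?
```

After line 1: d = {'x': 33, 'y': 1}
After line 2 (y overwritten, z added): d = {'x': 33, 'y': 21, 'z': 33}
After line 3 (total = 33 + 21 + 33 = 87): d = {'x': 33, 'y': 21, 'z': 33, 'total': 87}

{'x': 33, 'y': 21, 'z': 33, 'total': 87}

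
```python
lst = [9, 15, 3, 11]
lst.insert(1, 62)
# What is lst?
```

[9, 62, 15, 3, 11]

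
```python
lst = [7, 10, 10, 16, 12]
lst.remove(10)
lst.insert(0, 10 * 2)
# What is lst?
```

After line 1: lst = [7, 10, 10, 16, 12]
After line 2 (remove first 10): lst = [7, 10, 16, 12]
After line 3 (insert 20 at index 0): lst = [20, 7, 10, 16, 12]

[20, 7, 10, 16, 12]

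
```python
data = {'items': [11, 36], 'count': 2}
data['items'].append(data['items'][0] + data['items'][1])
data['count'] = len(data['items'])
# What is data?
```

After line 1: data = {'items': [11, 36], 'count': 2}
After line 2 (append 11 + 36 = 47): data = {'items': [11, 36, 47], 'count': 2}
After line 3 (count = len(items) = 3): data = {'items': [11, 36, 47], 'count': 3}

{'items': [11, 36, 47], 'count': 3}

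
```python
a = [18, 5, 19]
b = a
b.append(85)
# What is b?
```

After line 1: a = [18, 5, 19]
After line 2 (b = a is an alias, same object): a = [18, 5, 19], b = [18, 5, 19]
After line 3 (b.append mutates the shared list): a = [18, 5, 19, 85], b = [18, 5, 19, 85]

[18, 5, 19, 85]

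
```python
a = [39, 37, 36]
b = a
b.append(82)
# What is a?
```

After line 1: a = [39, 37, 36]
After line 2 (b = a is an alias, same object): a = [39, 37, 36], b = [39, 37, 36]
After line 3 (b.append mutates the shared list): a = [39, 37, 36, 82], b = [39, 37, 36, 82]

[39, 37, 36, 82]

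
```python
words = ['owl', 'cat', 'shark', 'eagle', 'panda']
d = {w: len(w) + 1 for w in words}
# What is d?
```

{'owl': 4, 'cat': 4, 'shark': 6, 'eagle': 6, 'panda': 6}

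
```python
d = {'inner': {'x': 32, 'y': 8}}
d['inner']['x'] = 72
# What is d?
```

After line 1: d = {'inner': {'x': 32, 'y': 8}}
After line 2 (inner x overwritten): d = {'inner': {'x': 72, 'y': 8}}

{'inner': {'x': 72, 'y': 8}}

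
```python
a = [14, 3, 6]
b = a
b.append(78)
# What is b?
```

After line 1: a = [14, 3, 6]
After line 2 (b = a is an alias, same object): a = [14, 3, 6], b = [14, 3, 6]
After line 3 (b.append mutates the shared list): a = [14, 3, 6, 78], b = [14, 3, 6, 78]

[14, 3, 6, 78]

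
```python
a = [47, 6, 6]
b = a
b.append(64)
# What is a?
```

After line 1: a = [47, 6, 6]
After line 2 (b = a is an alias, same object): a = [47, 6, 6], b = [47, 6, 6]
After line 3 (b.append mutates the shared list): a = [47, 6, 6, 64], b = [47, 6, 6, 64]

[47, 6, 6, 64]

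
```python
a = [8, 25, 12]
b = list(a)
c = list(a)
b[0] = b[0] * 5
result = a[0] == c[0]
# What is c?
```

After line 1: a = [8, 25, 12]
After line 2 (b = list(a), copy): a = [8, 25, 12], b = [8, 25, 12]
After line 3 (c = list(a) is a copy, new object): c = [8, 25, 12]
After line 4 (b[0] = 8 * 5 = 40; only b mutates (copy)): a = [8, 25, 12], b = [40, 25, 12], c = [8, 25, 12]
After line 5 (a[0] = 8, c[0] = 8; result = True)

[8, 25, 12]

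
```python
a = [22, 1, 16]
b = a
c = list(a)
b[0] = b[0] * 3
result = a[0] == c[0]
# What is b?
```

After line 1: a = [22, 1, 16]
After line 2 (b = a, alias): a = [22, 1, 16], b = [22, 1, 16]
After line 3 (c = list(a) is a copy, new object): c = [22, 1, 16]
After line 4 (b[0] = 22 * 3 = 66; mutates shared a/b): a = b = [66, 1, 16], c = [22, 1, 16]
After line 5 (a[0] = 66, c[0] = 22; result = False)

[66, 1, 16]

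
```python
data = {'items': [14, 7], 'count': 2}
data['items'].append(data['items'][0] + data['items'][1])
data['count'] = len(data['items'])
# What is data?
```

After line 1: data = {'items': [14, 7], 'count': 2}
After line 2 (append 14 + 7 = 21): data = {'items': [14, 7, 21], 'count': 2}
After line 3 (count = len(items) = 3): data = {'items': [14, 7, 21], 'count': 3}

{'items': [14, 7, 21], 'count': 3}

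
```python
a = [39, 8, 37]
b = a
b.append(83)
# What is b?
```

After line 1: a = [39, 8, 37]
After line 2 (b = a is an alias, same object): a = [39, 8, 37], b = [39, 8, 37]
After line 3 (b.append mutates the shared list): a = [39, 8, 37, 83], b = [39, 8, 37, 83]

[39, 8, 37, 83]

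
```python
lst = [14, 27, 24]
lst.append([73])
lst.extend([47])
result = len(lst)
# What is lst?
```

After line 1: lst = [14, 27, 24]
After line 2 (append adds [73] as single element): lst = [14, 27, 24, [73]]
After line 3 (extend unpacks [47], adds 47): lst = [14, 27, 24, [73], 47]
After line 4: result = len(lst) = 5

[14, 27, 24, [73], 47]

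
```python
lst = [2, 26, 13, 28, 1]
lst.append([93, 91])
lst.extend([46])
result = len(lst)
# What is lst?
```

After line 1: lst = [2, 26, 13, 28, 1]
After line 2 (append adds [93, 91] as single element): lst = [2, 26, 13, 28, 1, [93, 91]]
After line 3 (extend unpacks [46], adds 46): lst = [2, 26, 13, 28, 1, [93, 91], 46]
After line 4: result = len(lst) = 7

[2, 26, 13, 28, 1, [93, 91], 46]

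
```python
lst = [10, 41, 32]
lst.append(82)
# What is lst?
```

[10, 41, 32, 82]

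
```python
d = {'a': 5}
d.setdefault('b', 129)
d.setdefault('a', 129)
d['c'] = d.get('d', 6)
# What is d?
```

After line 1: d = {'a': 5}
After line 2 (setdefault adds 'b'=129): d = {'a': 5, 'b': 129}
After line 3 (setdefault 'a' no-op, already exists): d = {'a': 5, 'b': 129}
After line 4 (get('d', 6) returns default since 'd' not in d): d = {'a': 5, 'b': 129, 'c': 6}

{'a': 5, 'b': 129, 'c': 6}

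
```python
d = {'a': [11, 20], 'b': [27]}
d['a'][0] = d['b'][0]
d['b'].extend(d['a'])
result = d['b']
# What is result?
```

After line 1: d = {'a': [11, 20], 'b': [27]}
After line 2 (a[0] = b[0] = 27): d = {'a': [27, 20], 'b': [27]}
After line 3 (b.extend(a) appends [27, 20]): d = {'a': [27, 20], 'b': [27, 27, 20]}
After line 4: result = d['b'] = [27, 27, 20]

[27, 27, 20]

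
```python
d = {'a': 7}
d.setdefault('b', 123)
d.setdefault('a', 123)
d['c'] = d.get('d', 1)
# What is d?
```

After line 1: d = {'a': 7}
After line 2 (setdefault adds 'b'=123): d = {'a': 7, 'b': 123}
After line 3 (setdefault 'a' no-op, already exists): d = {'a': 7, 'b': 123}
After line 4 (get('d', 1) returns default since 'd' not in d): d = {'a': 7, 'b': 123, 'c': 1}

{'a': 7, 'b': 123, 'c': 1}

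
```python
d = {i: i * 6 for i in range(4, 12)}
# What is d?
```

{4: 24, 5: 30, 6: 36, 7: 42, 8: 48, 9: 54, 10: 60, 11: 66}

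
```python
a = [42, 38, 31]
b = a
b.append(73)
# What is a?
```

After line 1: a = [42, 38, 31]
After line 2 (b = a is an alias, same object): a = [42, 38, 31], b = [42, 38, 31]
After line 3 (b.append mutates the shared list): a = [42, 38, 31, 73], b = [42, 38, 31, 73]

[42, 38, 31, 73]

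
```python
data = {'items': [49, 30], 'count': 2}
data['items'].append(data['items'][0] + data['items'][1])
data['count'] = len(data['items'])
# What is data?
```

After line 1: data = {'items': [49, 30], 'count': 2}
After line 2 (append 49 + 30 = 79): data = {'items': [49, 30, 79], 'count': 2}
After line 3 (count = len(items) = 3): data = {'items': [49, 30, 79], 'count': 3}

{'items': [49, 30, 79], 'count': 3}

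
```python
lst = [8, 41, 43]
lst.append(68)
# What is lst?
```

[8, 41, 43, 68]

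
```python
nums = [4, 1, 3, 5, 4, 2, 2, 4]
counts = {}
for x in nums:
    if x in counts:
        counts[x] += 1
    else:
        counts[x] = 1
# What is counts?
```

Initial: counts = {}, nums = [4, 1, 3, 5, 4, 2, 2, 4]
See 4: counts = {4: 1}
See 1: counts = {4: 1, 1: 1}
See 3: counts = {4: 1, 1: 1, 3: 1}
See 5: counts = {4: 1, 1: 1, 3: 1, 5: 1}
See 4: counts = {4: 2, 1: 1, 3: 1, 5: 1}
See 2: counts = {4: 2, 1: 1, 3: 1, 5: 1, 2: 1}
See 2: counts = {4: 2, 1: 1, 3: 1, 5: 1, 2: 2}
See 4: counts = {4: 3, 1: 1, 3: 1, 5: 1, 2: 2}

{4: 3, 1: 1, 3: 1, 5: 1, 2: 2}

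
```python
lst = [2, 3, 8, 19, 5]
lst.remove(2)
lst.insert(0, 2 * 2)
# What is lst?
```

After line 1: lst = [2, 3, 8, 19, 5]
After line 2 (remove first 2): lst = [3, 8, 19, 5]
After line 3 (insert 4 at index 0): lst = [4, 3, 8, 19, 5]

[4, 3, 8, 19, 5]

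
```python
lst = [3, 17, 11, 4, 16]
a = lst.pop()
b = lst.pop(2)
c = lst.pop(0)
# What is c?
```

After line 1: lst = [3, 17, 11, 4, 16]
After line 2 (pop() -> a = 16): lst = [3, 17, 11, 4]
After line 3 (pop(2) -> b = 11): lst = [3, 17, 4]
After line 4 (pop(0) -> c = 3): lst = [17, 4]

3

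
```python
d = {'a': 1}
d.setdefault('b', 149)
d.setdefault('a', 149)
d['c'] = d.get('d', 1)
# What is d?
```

After line 1: d = {'a': 1}
After line 2 (setdefault adds 'b'=149): d = {'a': 1, 'b': 149}
After line 3 (setdefault 'a' no-op, already exists): d = {'a': 1, 'b': 149}
After line 4 (get('d', 1) returns default since 'd' not in d): d = {'a': 1, 'b': 149, 'c': 1}

{'a': 1, 'b': 149, 'c': 1}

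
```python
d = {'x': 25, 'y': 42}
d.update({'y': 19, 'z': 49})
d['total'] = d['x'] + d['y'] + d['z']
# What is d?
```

After line 1: d = {'x': 25, 'y': 42}
After line 2 (y overwritten, z added): d = {'x': 25, 'y': 19, 'z': 49}
After line 3 (total = 25 + 19 + 49 = 93): d = {'x': 25, 'y': 19, 'z': 49, 'total': 93}

{'x': 25, 'y': 19, 'z': 49, 'total': 93}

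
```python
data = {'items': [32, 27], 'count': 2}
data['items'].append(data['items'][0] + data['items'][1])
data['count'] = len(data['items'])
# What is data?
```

After line 1: data = {'items': [32, 27], 'count': 2}
After line 2 (append 32 + 27 = 59): data = {'items': [32, 27, 59], 'count': 2}
After line 3 (count = len(items) = 3): data = {'items': [32, 27, 59], 'count': 3}

{'items': [32, 27, 59], 'count': 3}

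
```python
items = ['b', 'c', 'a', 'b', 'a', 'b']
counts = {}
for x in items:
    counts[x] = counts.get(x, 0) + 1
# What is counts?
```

Initial: counts = {}, items = ['b', 'c', 'a', 'b', 'a', 'b']
See 'b': counts = {'b': 1}
See 'c': counts = {'b': 1, 'c': 1}
See 'a': counts = {'b': 1, 'c': 1, 'a': 1}
See 'b': counts = {'b': 2, 'c': 1, 'a': 1}
See 'a': counts = {'b': 2, 'c': 1, 'a': 2}
See 'b': counts = {'b': 3, 'c': 1, 'a': 2}

{'b': 3, 'c': 1, 'a': 2}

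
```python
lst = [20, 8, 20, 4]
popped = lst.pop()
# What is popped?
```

4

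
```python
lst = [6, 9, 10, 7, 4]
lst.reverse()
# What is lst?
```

[4, 7, 10, 9, 6]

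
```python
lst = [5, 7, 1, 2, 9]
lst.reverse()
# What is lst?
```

[9, 2, 1, 7, 5]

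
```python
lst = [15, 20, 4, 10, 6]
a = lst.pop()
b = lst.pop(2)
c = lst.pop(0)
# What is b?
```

After line 1: lst = [15, 20, 4, 10, 6]
After line 2 (pop() -> a = 6): lst = [15, 20, 4, 10]
After line 3 (pop(2) -> b = 4): lst = [15, 20, 10]
After line 4 (pop(0) -> c = 15): lst = [20, 10]

4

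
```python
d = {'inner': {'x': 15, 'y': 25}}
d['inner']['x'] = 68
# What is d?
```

After line 1: d = {'inner': {'x': 15, 'y': 25}}
After line 2 (inner x overwritten): d = {'inner': {'x': 68, 'y': 25}}

{'inner': {'x': 68, 'y': 25}}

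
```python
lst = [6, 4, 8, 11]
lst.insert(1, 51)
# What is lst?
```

[6, 51, 4, 8, 11]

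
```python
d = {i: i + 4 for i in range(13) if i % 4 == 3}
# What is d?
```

{3: 7, 7: 11, 11: 15}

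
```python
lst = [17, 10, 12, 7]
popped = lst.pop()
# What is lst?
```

[17, 10, 12]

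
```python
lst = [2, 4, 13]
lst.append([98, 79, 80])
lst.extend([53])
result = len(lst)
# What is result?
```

After line 1: lst = [2, 4, 13]
After line 2 (append adds [98, 79, 80] as single element): lst = [2, 4, 13, [98, 79, 80]]
After line 3 (extend unpacks [53], adds 53): lst = [2, 4, 13, [98, 79, 80], 53]
After line 4: result = len(lst) = 5

5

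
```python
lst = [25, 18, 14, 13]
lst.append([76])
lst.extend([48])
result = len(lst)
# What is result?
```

After line 1: lst = [25, 18, 14, 13]
After line 2 (append adds [76] as single element): lst = [25, 18, 14, 13, [76]]
After line 3 (extend unpacks [48], adds 48): lst = [25, 18, 14, 13, [76], 48]
After line 4: result = len(lst) = 6

6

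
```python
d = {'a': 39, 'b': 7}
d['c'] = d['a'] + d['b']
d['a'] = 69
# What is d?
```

After line 1: d = {'a': 39, 'b': 7}
After line 2 (d['c'] = 39 + 7): d = {'a': 39, 'b': 7, 'c': 46}
After line 3: d = {'a': 69, 'b': 7, 'c': 46}

{'a': 69, 'b': 7, 'c': 46}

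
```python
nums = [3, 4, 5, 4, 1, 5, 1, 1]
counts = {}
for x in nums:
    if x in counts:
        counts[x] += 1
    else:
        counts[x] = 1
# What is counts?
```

Initial: counts = {}, nums = [3, 4, 5, 4, 1, 5, 1, 1]
See 3: counts = {3: 1}
See 4: counts = {3: 1, 4: 1}
See 5: counts = {3: 1, 4: 1, 5: 1}
See 4: counts = {3: 1, 4: 2, 5: 1}
See 1: counts = {3: 1, 4: 2, 5: 1, 1: 1}
See 5: counts = {3: 1, 4: 2, 5: 2, 1: 1}
See 1: counts = {3: 1, 4: 2, 5: 2, 1: 2}
See 1: counts = {3: 1, 4: 2, 5: 2, 1: 3}

{3: 1, 4: 2, 5: 2, 1: 3}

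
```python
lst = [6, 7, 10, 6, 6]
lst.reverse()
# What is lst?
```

[6, 6, 10, 7, 6]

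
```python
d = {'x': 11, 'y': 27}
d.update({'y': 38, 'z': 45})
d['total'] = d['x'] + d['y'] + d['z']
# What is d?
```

After line 1: d = {'x': 11, 'y': 27}
After line 2 (y overwritten, z added): d = {'x': 11, 'y': 38, 'z': 45}
After line 3 (total = 11 + 38 + 45 = 94): d = {'x': 11, 'y': 38, 'z': 45, 'total': 94}

{'x': 11, 'y': 38, 'z': 45, 'total': 94}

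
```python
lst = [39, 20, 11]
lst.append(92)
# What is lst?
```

[39, 20, 11, 92]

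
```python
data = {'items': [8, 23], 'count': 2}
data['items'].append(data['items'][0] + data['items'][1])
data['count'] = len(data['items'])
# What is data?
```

After line 1: data = {'items': [8, 23], 'count': 2}
After line 2 (append 8 + 23 = 31): data = {'items': [8, 23, 31], 'count': 2}
After line 3 (count = len(items) = 3): data = {'items': [8, 23, 31], 'count': 3}

{'items': [8, 23, 31], 'count': 3}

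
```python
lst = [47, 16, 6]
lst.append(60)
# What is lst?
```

[47, 16, 6, 60]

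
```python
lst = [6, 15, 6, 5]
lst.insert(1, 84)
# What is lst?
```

[6, 84, 15, 6, 5]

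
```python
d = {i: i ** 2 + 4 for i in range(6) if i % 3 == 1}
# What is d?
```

{1: 5, 4: 20}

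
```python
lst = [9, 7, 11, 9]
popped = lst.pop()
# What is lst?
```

[9, 7, 11]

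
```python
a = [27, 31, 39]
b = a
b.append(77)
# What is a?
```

After line 1: a = [27, 31, 39]
After line 2 (b = a is an alias, same object): a = [27, 31, 39], b = [27, 31, 39]
After line 3 (b.append mutates the shared list): a = [27, 31, 39, 77], b = [27, 31, 39, 77]

[27, 31, 39, 77]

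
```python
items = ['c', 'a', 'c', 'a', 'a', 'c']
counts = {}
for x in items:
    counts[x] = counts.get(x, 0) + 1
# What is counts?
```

Initial: counts = {}, items = ['c', 'a', 'c', 'a', 'a', 'c']
See 'c': counts = {'c': 1}
See 'a': counts = {'c': 1, 'a': 1}
See 'c': counts = {'c': 2, 'a': 1}
See 'a': counts = {'c': 2, 'a': 2}
See 'a': counts = {'c': 2, 'a': 3}
See 'c': counts = {'c': 3, 'a': 3}

{'c': 3, 'a': 3}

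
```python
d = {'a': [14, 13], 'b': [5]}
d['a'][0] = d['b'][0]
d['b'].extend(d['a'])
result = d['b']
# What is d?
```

After line 1: d = {'a': [14, 13], 'b': [5]}
After line 2 (a[0] = b[0] = 5): d = {'a': [5, 13], 'b': [5]}
After line 3 (b.extend(a) appends [5, 13]): d = {'a': [5, 13], 'b': [5, 5, 13]}
After line 4: result = d['b'] = [5, 5, 13]

{'a': [5, 13], 'b': [5, 5, 13]}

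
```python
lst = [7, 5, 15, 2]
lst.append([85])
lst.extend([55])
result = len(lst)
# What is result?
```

After line 1: lst = [7, 5, 15, 2]
After line 2 (append adds [85] as single element): lst = [7, 5, 15, 2, [85]]
After line 3 (extend unpacks [55], adds 55): lst = [7, 5, 15, 2, [85], 55]
After line 4: result = len(lst) = 6

6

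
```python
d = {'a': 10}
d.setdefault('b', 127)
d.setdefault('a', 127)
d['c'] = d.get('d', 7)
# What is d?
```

After line 1: d = {'a': 10}
After line 2 (setdefault adds 'b'=127): d = {'a': 10, 'b': 127}
After line 3 (setdefault 'a' no-op, already exists): d = {'a': 10, 'b': 127}
After line 4 (get('d', 7) returns default since 'd' not in d): d = {'a': 10, 'b': 127, 'c': 7}

{'a': 10, 'b': 127, 'c': 7}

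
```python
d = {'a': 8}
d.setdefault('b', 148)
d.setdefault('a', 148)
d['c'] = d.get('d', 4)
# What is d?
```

After line 1: d = {'a': 8}
After line 2 (setdefault adds 'b'=148): d = {'a': 8, 'b': 148}
After line 3 (setdefault 'a' no-op, already exists): d = {'a': 8, 'b': 148}
After line 4 (get('d', 4) returns default since 'd' not in d): d = {'a': 8, 'b': 148, 'c': 4}

{'a': 8, 'b': 148, 'c': 4}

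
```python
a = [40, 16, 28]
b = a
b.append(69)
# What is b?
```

After line 1: a = [40, 16, 28]
After line 2 (b = a is an alias, same object): a = [40, 16, 28], b = [40, 16, 28]
After line 3 (b.append mutates the shared list): a = [40, 16, 28, 69], b = [40, 16, 28, 69]

[40, 16, 28, 69]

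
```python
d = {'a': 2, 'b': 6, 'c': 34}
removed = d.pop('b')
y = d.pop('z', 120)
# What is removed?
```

After line 1: d = {'a': 2, 'b': 6, 'c': 34}
After line 2 (pop 'b' returns 6): d = {'a': 2, 'c': 34}, removed = 6
After line 3 (pop 'z' missing, returns default 120): d = {'a': 2, 'c': 34}, y = 120

6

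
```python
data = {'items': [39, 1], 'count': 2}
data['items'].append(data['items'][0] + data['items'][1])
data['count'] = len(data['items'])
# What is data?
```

After line 1: data = {'items': [39, 1], 'count': 2}
After line 2 (append 39 + 1 = 40): data = {'items': [39, 1, 40], 'count': 2}
After line 3 (count = len(items) = 3): data = {'items': [39, 1, 40], 'count': 3}

{'items': [39, 1, 40], 'count': 3}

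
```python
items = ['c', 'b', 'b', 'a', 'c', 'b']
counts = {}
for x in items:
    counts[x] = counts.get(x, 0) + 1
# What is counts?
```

Initial: counts = {}, items = ['c', 'b', 'b', 'a', 'c', 'b']
See 'c': counts = {'c': 1}
See 'b': counts = {'c': 1, 'b': 1}
See 'b': counts = {'c': 1, 'b': 2}
See 'a': counts = {'c': 1, 'b': 2, 'a': 1}
See 'c': counts = {'c': 2, 'b': 2, 'a': 1}
See 'b': counts = {'c': 2, 'b': 3, 'a': 1}

{'c': 2, 'b': 3, 'a': 1}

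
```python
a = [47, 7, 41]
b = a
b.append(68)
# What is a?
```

After line 1: a = [47, 7, 41]
After line 2 (b = a is an alias, same object): a = [47, 7, 41], b = [47, 7, 41]
After line 3 (b.append mutates the shared list): a = [47, 7, 41, 68], b = [47, 7, 41, 68]

[47, 7, 41, 68]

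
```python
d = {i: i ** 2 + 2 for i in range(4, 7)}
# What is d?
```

{4: 18, 5: 27, 6: 38}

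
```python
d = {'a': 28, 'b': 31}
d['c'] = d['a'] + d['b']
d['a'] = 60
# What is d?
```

After line 1: d = {'a': 28, 'b': 31}
After line 2 (d['c'] = 28 + 31): d = {'a': 28, 'b': 31, 'c': 59}
After line 3: d = {'a': 60, 'b': 31, 'c': 59}

{'a': 60, 'b': 31, 'c': 59}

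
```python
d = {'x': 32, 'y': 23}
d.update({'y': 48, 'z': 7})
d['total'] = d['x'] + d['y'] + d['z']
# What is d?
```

After line 1: d = {'x': 32, 'y': 23}
After line 2 (y overwritten, z added): d = {'x': 32, 'y': 48, 'z': 7}
After line 3 (total = 32 + 48 + 7 = 87): d = {'x': 32, 'y': 48, 'z': 7, 'total': 87}

{'x': 32, 'y': 48, 'z': 7, 'total': 87}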